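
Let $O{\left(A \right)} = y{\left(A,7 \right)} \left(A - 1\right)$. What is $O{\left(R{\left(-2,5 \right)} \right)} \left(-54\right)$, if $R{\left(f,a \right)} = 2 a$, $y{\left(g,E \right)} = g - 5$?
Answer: $-2430$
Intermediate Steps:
$y{\left(g,E \right)} = -5 + g$ ($y{\left(g,E \right)} = g - 5 = -5 + g$)
$O{\left(A \right)} = \left(-1 + A\right) \left(-5 + A\right)$ ($O{\left(A \right)} = \left(-5 + A\right) \left(A - 1\right) = \left(-5 + A\right) \left(-1 + A\right) = \left(-1 + A\right) \left(-5 + A\right)$)
$O{\left(R{\left(-2,5 \right)} \right)} \left(-54\right) = \left(-1 + 2 \cdot 5\right) \left(-5 + 2 \cdot 5\right) \left(-54\right) = \left(-1 + 10\right) \left(-5 + 10\right) \left(-54\right) = 9 \cdot 5 \left(-54\right) = 45 \left(-54\right) = -2430$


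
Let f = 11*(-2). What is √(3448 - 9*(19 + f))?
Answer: 5*√139 ≈ 58.949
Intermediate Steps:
f = -22
√(3448 - 9*(19 + f)) = √(3448 - 9*(19 - 22)) = √(3448 - 9*(-3)) = √(3448 + 27) = √3475 = 5*√139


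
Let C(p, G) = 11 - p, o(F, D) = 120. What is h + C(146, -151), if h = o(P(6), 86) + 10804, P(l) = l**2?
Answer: 10789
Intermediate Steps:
h = 10924 (h = 120 + 10804 = 10924)
h + C(146, -151) = 10924 + (11 - 1*146) = 10924 + (11 - 146) = 10924 - 135 = 10789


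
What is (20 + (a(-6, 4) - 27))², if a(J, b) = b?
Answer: 9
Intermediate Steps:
(20 + (a(-6, 4) - 27))² = (20 + (4 - 27))² = (20 - 23)² = (-3)² = 9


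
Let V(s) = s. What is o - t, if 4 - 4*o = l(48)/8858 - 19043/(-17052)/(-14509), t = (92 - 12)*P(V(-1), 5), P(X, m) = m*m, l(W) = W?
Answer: -8761764188910697/4383070703088 ≈ -1999.0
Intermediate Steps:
P(X, m) = m²
t = 2000 (t = (92 - 12)*5² = 80*25 = 2000)
o = 4377217265303/4383070703088 (o = 1 - (48/8858 - 19043/(-17052)/(-14509))/4 = 1 - (48*(1/8858) - 19043*(-1/17052)*(-1/14509))/4 = 1 - (24/4429 + (19043/17052)*(-1/14509))/4 = 1 - (24/4429 - 19043/247407468)/4 = 1 - ¼*5853437785/1095767675772 = 1 - 5853437785/4383070703088 = 4377217265303/4383070703088 ≈ 0.99866)
o - t = 4377217265303/4383070703088 - 1*2000 = 4377217265303/4383070703088 - 2000 = -8761764188910697/4383070703088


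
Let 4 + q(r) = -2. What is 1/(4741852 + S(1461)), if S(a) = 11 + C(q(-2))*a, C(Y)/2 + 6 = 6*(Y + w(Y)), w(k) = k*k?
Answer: 1/5250291 ≈ 1.9047e-7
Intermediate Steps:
q(r) = -6 (q(r) = -4 - 2 = -6)
w(k) = k**2
C(Y) = -12 + 12*Y + 12*Y**2 (C(Y) = -12 + 2*(6*(Y + Y**2)) = -12 + 2*(6*Y + 6*Y**2) = -12 + (12*Y + 12*Y**2) = -12 + 12*Y + 12*Y**2)
S(a) = 11 + 348*a (S(a) = 11 + (-12 + 12*(-6) + 12*(-6)**2)*a = 11 + (-12 - 72 + 12*36)*a = 11 + (-12 - 72 + 432)*a = 11 + 348*a)
1/(4741852 + S(1461)) = 1/(4741852 + (11 + 348*1461)) = 1/(4741852 + (11 + 508428)) = 1/(4741852 + 508439) = 1/5250291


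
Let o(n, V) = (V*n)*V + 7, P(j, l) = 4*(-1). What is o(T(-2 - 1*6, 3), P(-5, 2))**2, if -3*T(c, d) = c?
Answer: 22201/9 ≈ 2466.8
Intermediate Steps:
T(c, d) = -c/3
P(j, l) = -4
o(n, V) = 7 + n*V**2 (o(n, V) = n*V**2 + 7 = 7 + n*V**2)
o(T(-2 - 1*6, 3), P(-5, 2))**2 = (7 - (-2 - 1*6)/3*(-4)**2)**2 = (7 - (-2 - 6)/3*16)**2 = (7 - 1/3*(-8)*16)**2 = (7 + (8/3)*16)**2 = (7 + 128/3)**2 = (149/3)**2 = 22201/9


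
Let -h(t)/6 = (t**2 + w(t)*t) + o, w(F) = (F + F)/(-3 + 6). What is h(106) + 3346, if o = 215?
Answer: -110304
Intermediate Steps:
w(F) = 2*F/3 (w(F) = (2*F)/3 = (2*F)*(1/3) = 2*F/3)
h(t) = -1290 - 10*t**2 (h(t) = -6*((t**2 + (2*t/3)*t) + 215) = -6*((t**2 + 2*t**2/3) + 215) = -6*(5*t**2/3 + 215) = -6*(215 + 5*t**2/3) = -1290 - 10*t**2)
h(106) + 3346 = (-1290 - 10*106**2) + 3346 = (-1290 - 10*11236) + 3346 = (-1290 - 112360) + 3346 = -113650 + 3346 = -110304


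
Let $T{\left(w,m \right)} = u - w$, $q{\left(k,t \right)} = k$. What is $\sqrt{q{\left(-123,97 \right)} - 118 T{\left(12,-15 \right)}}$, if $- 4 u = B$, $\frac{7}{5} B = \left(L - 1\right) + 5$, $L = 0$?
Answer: $\frac{\sqrt{67487}}{7} \approx 37.112$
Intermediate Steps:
$B = \frac{20}{7}$ ($B = \frac{5 \left(\left(0 - 1\right) + 5\right)}{7} = \frac{5 \left(-1 + 5\right)}{7} = \frac{5}{7} \cdot 4 = \frac{20}{7} \approx 2.8571$)
$u = - \frac{5}{7}$ ($u = \left(- \frac{1}{4}\right) \frac{20}{7} = - \frac{5}{7} \approx -0.71429$)
$T{\left(w,m \right)} = - \frac{5}{7} - w$
$\sqrt{q{\left(-123,97 \right)} - 118 T{\left(12,-15 \right)}} = \sqrt{-123 - 118 \left(- \frac{5}{7} - 12\right)} = \sqrt{-123 - - \frac{10502}{7}} = \sqrt{-123 + \frac{10502}{7}} = \sqrt{\frac{9641}{7}} = \frac{\sqrt{67487}}{7}$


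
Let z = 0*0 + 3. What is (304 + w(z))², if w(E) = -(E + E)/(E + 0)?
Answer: 91204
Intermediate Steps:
z = 3 (z = 0 + 3 = 3)
w(E) = -2 (w(E) = -2*E/E = -1*2 = -2)
(304 + w(z))² = (304 - 2)² = 302² = 91204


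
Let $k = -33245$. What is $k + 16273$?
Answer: $-16972$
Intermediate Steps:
$k + 16273 = -33245 + 16273 = -16972$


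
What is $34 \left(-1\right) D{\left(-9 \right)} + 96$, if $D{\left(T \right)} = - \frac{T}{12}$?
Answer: $\frac{141}{2} \approx 70.5$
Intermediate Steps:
$D{\left(T \right)} = - \frac{T}{12}$
$34 \left(-1\right) D{\left(-9 \right)} + 96 = 34 \left(-1\right) \left(\left(- \frac{1}{12}\right) \left(-9\right)\right) + 96 = \left(-34\right) \frac{3}{4} + 96 = - \frac{51}{2} + 96 = \frac{141}{2}$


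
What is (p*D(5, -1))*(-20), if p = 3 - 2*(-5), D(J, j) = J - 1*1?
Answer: -1040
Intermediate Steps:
D(J, j) = -1 + J (D(J, j) = J - 1 = -1 + J)
p = 13 (p = 3 + 10 = 13)
(p*D(5, -1))*(-20) = (13*(-1 + 5))*(-20) = (13*4)*(-20) = 52*(-20) = -1040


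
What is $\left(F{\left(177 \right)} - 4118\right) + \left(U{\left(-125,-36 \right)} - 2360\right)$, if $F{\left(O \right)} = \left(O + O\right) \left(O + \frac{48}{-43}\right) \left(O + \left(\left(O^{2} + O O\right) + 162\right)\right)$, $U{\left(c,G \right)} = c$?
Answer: $\frac{168661710165}{43} \approx 3.9224 \cdot 10^{9}$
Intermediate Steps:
$F{\left(O \right)} = 2 O \left(- \frac{48}{43} + O\right) \left(162 + O + 2 O^{2}\right)$ ($F{\left(O \right)} = 2 O \left(O + 48 \left(- \frac{1}{43}\right)\right) \left(O + \left(\left(O^{2} + O^{2}\right) + 162\right)\right) = 2 O \left(O - \frac{48}{43}\right) \left(O + \left(2 O^{2} + 162\right)\right) = 2 O \left(- \frac{48}{43} + O\right) \left(O + \left(162 + 2 O^{2}\right)\right) = 2 O \left(- \frac{48}{43} + O\right) \left(162 + O + 2 O^{2}\right)$)
$\left(F{\left(177 \right)} - 4118\right) + \left(U{\left(-125,-36 \right)} - 2360\right) = \left(\frac{2}{43} \cdot 177 \left(-7776 - 53 \cdot 177^{2} + 86 \cdot 177^{3} + 6918 \cdot 177\right) - 4118\right) - 2485 = \left(\frac{2}{43} \cdot 177 \left(-7776 - 1660437 + 86 \cdot 5545233 + 1224486\right) - 4118\right) - 2485 = \left(\frac{2}{43} \cdot 177 \left(-7776 - 1660437 + 476890038 + 1224486\right) - 4118\right) - 2485 = \left(\frac{2}{43} \cdot 177 \cdot 476446311 - 4118\right) - 2485 = \left(\frac{168661994094}{43} - 4118\right) - 2485 = \frac{168661817020}{43} - 2485 = \frac{168661710165}{43}$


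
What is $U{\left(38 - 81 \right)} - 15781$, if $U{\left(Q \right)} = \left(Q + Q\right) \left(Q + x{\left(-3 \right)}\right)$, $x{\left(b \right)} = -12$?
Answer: $-11051$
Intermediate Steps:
$U{\left(Q \right)} = 2 Q \left(-12 + Q\right)$ ($U{\left(Q \right)} = \left(Q + Q\right) \left(Q - 12\right) = 2 Q \left(-12 + Q\right)$)
$U{\left(38 - 81 \right)} - 15781 = 2 \left(38 - 81\right) \left(-12 + \left(38 - 81\right)\right) - 15781 = 2 \left(-43\right) \left(-12 - 43\right) - 15781 = 2 \left(-43\right) \left(-55\right) - 15781 = 4730 - 15781 = -11051$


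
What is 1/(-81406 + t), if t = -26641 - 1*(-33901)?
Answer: -1/74146 ≈ -1.3487e-5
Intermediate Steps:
t = 7260 (t = -26641 + 33901 = 7260)
1/(-81406 + t) = 1/(-81406 + 7260) = 1/(-74146) = -1/74146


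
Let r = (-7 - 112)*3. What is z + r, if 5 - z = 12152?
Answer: -12504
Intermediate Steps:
z = -12147 (z = 5 - 1*12152 = 5 - 12152 = -12147)
r = -357 (r = -119*3 = -357)
z + r = -12147 - 357 = -12504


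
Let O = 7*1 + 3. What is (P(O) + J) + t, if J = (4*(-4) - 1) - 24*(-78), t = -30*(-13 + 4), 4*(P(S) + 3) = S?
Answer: 4249/2 ≈ 2124.5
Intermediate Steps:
O = 10 (O = 7 + 3 = 10)
P(S) = -3 + S/4
t = 270 (t = -30*(-9) = 270)
J = 1855 (J = (-16 - 1) + 1872 = -17 + 1872 = 1855)
(P(O) + J) + t = ((-3 + (¼)*10) + 1855) + 270 = ((-3 + 5/2) + 1855) + 270 = (-½ + 1855) + 270 = 3709/2 + 270 = 4249/2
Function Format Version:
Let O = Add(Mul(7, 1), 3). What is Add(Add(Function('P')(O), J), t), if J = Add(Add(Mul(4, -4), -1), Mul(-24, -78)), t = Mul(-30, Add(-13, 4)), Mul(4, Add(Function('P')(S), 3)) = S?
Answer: Rational(4249, 2) ≈ 2124.5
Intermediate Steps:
O = 10 (O = Add(7, 3) = 10)
Function('P')(S) = Add(-3, Mul(Rational(1, 4), S))
t = 270 (t = Mul(-30, -9) = 270)
J = 1855 (J = Add(Add(-16, -1), 1872) = Add(-17, 1872) = 1855)
Add(Add(Function('P')(O), J), t) = Add(Add(Add(-3, Mul(Rational(1, 4), 10)), 1855), 270) = Add(Add(Add(-3, Rational(5, 2)), 1855), 270) = Add(Add(Rational(-1, 2), 1855), 270) = Add(Rational(3709, 2), 270) = Rational(4249, 2)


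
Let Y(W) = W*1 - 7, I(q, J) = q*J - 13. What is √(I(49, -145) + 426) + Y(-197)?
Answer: -204 + 2*I*√1673 ≈ -204.0 + 81.805*I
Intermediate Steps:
I(q, J) = -13 + J*q (I(q, J) = J*q - 13 = -13 + J*q)
Y(W) = -7 + W (Y(W) = W - 7 = -7 + W)
√(I(49, -145) + 426) + Y(-197) = √((-13 - 145*49) + 426) + (-7 - 197) = √((-13 - 7105) + 426) - 204 = √(-7118 + 426) - 204 = √(-6692) - 204 = 2*I*√1673 - 204 = -204 + 2*I*√1673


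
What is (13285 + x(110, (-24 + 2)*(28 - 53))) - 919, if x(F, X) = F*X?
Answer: 72866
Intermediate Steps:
(13285 + x(110, (-24 + 2)*(28 - 53))) - 919 = (13285 + 110*((-24 + 2)*(28 - 53))) - 919 = (13285 + 110*(-22*(-25))) - 919 = (13285 + 110*550) - 919 = (13285 + 60500) - 919 = 73785 - 919 = 72866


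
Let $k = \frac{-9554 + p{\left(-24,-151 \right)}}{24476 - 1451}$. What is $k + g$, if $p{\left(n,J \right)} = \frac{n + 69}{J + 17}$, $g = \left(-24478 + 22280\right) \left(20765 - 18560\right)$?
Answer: $- \frac{14953427736781}{3085350} \approx -4.8466 \cdot 10^{6}$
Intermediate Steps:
$g = -4846590$ ($g = \left(-2198\right) 2205 = -4846590$)
$p{\left(n,J \right)} = \frac{69 + n}{17 + J}$
$k = - \frac{1280281}{3085350}$ ($k = \frac{-9554 + \frac{69 - 24}{17 - 151}}{24476 - 1451} = \frac{-9554 + \frac{1}{-134} \cdot 45}{23025} = \left(-9554 - \frac{45}{134}\right) \frac{1}{23025} = \left(- \frac{1280281}{134}\right) \frac{1}{23025} = - \frac{1280281}{3085350} \approx -0.41495$)
$k + g = - \frac{1280281}{3085350} - 4846590 = - \frac{14953427736781}{3085350}$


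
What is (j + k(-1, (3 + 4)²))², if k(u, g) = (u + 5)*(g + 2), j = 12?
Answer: 46656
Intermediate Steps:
k(u, g) = (2 + g)*(5 + u) (k(u, g) = (5 + u)*(2 + g) = (2 + g)*(5 + u))
(j + k(-1, (3 + 4)²))² = (12 + (10 + 2*(-1) + 5*(3 + 4)² + (3 + 4)²*(-1)))² = (12 + (10 - 2 + 5*7² + 7²*(-1)))² = (12 + (10 - 2 + 5*49 + 49*(-1)))² = (12 + (10 - 2 + 245 - 49))² = (12 + 204)² = 216² = 46656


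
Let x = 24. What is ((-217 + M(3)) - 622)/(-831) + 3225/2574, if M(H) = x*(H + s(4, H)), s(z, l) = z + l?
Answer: 156363/79222 ≈ 1.9737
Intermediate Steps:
s(z, l) = l + z
M(H) = 96 + 48*H (M(H) = 24*(H + (H + 4)) = 24*(H + (4 + H)) = 24*(4 + 2*H) = 96 + 48*H)
((-217 + M(3)) - 622)/(-831) + 3225/2574 = ((-217 + (96 + 48*3)) - 622)/(-831) + 3225/2574 = ((-217 + (96 + 144)) - 622)*(-1/831) + 3225*(1/2574) = ((-217 + 240) - 622)*(-1/831) + 1075/858 = (23 - 622)*(-1/831) + 1075/858 = -599*(-1/831) + 1075/858 = 599/831 + 1075/858 = 156363/79222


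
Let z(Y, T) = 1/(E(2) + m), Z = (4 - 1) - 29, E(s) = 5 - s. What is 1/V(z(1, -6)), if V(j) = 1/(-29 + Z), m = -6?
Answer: -55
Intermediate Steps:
Z = -26 (Z = 3 - 29 = -26)
z(Y, T) = -⅓ (z(Y, T) = 1/((5 - 1*2) - 6) = 1/((5 - 2) - 6) = 1/(3 - 6) = 1/(-3) = -⅓)
V(j) = -1/55 (V(j) = 1/(-29 - 26) = 1/(-55) = -1/55)
1/V(z(1, -6)) = 1/(-1/55) = -55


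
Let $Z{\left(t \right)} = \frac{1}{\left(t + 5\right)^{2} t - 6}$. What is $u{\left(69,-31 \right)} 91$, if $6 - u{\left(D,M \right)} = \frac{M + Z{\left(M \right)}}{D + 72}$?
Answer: $\frac{1672914425}{2955642} \approx 566.01$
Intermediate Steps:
$Z{\left(t \right)} = \frac{1}{-6 + t \left(5 + t\right)^{2}}$ ($Z{\left(t \right)} = \frac{1}{\left(5 + t\right)^{2} t - 6} = \frac{1}{t \left(5 + t\right)^{2} - 6} = \frac{1}{-6 + t \left(5 + t\right)^{2}}$)
$u{\left(D,M \right)} = 6 - \frac{M + \frac{1}{-6 + M \left(5 + M\right)^{2}}}{72 + D}$ ($u{\left(D,M \right)} = 6 - \frac{M + \frac{1}{-6 + M \left(5 + M\right)^{2}}}{D + 72} = 6 - \frac{M + \frac{1}{-6 + M \left(5 + M\right)^{2}}}{72 + D}$)
$u{\left(69,-31 \right)} 91 = \frac{-1 + \left(-6 - 31 \left(5 - 31\right)^{2}\right) \left(432 - -31 + 6 \cdot 69\right)}{\left(-6 - 31 \left(5 - 31\right)^{2}\right) \left(72 + 69\right)} 91 = \frac{-1 + \left(-6 - 31 \left(-26\right)^{2}\right) \left(432 + 31 + 414\right)}{\left(-6 - 31 \left(-26\right)^{2}\right) 141} \cdot 91 = \frac{1}{-6 - 20956} \cdot \frac{1}{141} \left(-1 + \left(-6 - 20956\right) 877\right) 91 = \frac{1}{-20962} \cdot \frac{1}{141} \left(-1 - 18383674\right) 91 = \left(- \frac{1}{20962}\right) \frac{1}{141} \left(-1 - 18383674\right) 91 = \left(- \frac{1}{20962}\right) \frac{1}{141} \left(-18383675\right) 91 = \frac{18383675}{2955642} \cdot 91 = \frac{1672914425}{2955642}$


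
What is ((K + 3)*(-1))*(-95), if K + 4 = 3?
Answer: 190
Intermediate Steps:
K = -1 (K = -4 + 3 = -1)
((K + 3)*(-1))*(-95) = ((-1 + 3)*(-1))*(-95) = (2*(-1))*(-95) = -2*(-95) = 190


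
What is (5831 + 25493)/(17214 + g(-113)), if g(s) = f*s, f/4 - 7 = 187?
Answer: -15662/35237 ≈ -0.44448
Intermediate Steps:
f = 776 (f = 28 + 4*187 = 28 + 748 = 776)
g(s) = 776*s
(5831 + 25493)/(17214 + g(-113)) = (5831 + 25493)/(17214 + 776*(-113)) = 31324/(17214 - 87688) = 31324/(-70474) = 31324*(-1/70474) = -15662/35237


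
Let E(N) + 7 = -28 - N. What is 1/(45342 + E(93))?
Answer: 1/45214 ≈ 2.2117e-5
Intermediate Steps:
E(N) = -35 - N (E(N) = -7 + (-28 - N) = -35 - N)
1/(45342 + E(93)) = 1/(45342 + (-35 - 1*93)) = 1/(45342 + (-35 - 93)) = 1/(45342 - 128) = 1/45214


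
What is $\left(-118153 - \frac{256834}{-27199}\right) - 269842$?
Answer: $- \frac{10552819171}{27199} \approx -3.8799 \cdot 10^{5}$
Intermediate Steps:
$\left(-118153 - \frac{256834}{-27199}\right) - 269842 = \left(-118153 - - \frac{256834}{27199}\right) - 269842 = \left(-118153 + \frac{256834}{27199}\right) - 269842 = - \frac{3213386613}{27199} - 269842 = - \frac{10552819171}{27199}$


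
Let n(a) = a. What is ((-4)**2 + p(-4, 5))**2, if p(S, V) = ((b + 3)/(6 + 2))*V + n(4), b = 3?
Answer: 9025/16 ≈ 564.06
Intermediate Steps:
p(S, V) = 4 + 3*V/4 (p(S, V) = ((3 + 3)/(6 + 2))*V + 4 = (6/8)*V + 4 = (6*(1/8))*V + 4 = 3*V/4 + 4 = 4 + 3*V/4)
((-4)**2 + p(-4, 5))**2 = ((-4)**2 + (4 + (3/4)*5))**2 = (16 + (4 + 15/4))**2 = (16 + 31/4)**2 = (95/4)**2 = 9025/16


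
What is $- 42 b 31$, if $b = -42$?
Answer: $54684$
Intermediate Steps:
$- 42 b 31 = \left(-42\right) \left(-42\right) 31 = 1764 \cdot 31 = 54684$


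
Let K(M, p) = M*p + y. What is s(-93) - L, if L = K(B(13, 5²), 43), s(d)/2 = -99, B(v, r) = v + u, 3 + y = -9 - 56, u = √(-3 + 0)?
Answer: -689 - 43*I*√3 ≈ -689.0 - 74.478*I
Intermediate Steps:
u = I*√3 (u = √(-3) = I*√3 ≈ 1.732*I)
y = -68 (y = -3 + (-9 - 56) = -3 - 65 = -68)
B(v, r) = v + I*√3
K(M, p) = -68 + M*p (K(M, p) = M*p - 68 = -68 + M*p)
s(d) = -198 (s(d) = 2*(-99) = -198)
L = 491 + 43*I*√3 (L = -68 + (13 + I*√3)*43 = -68 + (559 + 43*I*√3) = 491 + 43*I*√3 ≈ 491.0 + 74.478*I)
s(-93) - L = -198 - (491 + 43*I*√3) = -198 + (-491 - 43*I*√3) = -689 - 43*I*√3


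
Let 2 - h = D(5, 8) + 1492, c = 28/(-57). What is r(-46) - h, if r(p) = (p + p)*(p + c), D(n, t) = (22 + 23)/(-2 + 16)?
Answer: 4604785/798 ≈ 5770.4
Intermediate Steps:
c = -28/57 (c = 28*(-1/57) = -28/57 ≈ -0.49123)
D(n, t) = 45/14
r(p) = 2*p*(-28/57 + p) (r(p) = (p + p)*(p - 28/57) = (2*p)*(-28/57 + p) = 2*p*(-28/57 + p))
h = -20905/14 (h = 2 - (45/14 + 1492) = 2 - 1*20933/14 = 2 - 20933/14 = -20905/14 ≈ -1493.2)
r(-46) - h = (2/57)*(-46)*(-28 + 57*(-46)) - 1*(-20905/14) = (2/57)*(-46)*(-28 - 2622) + 20905/14 = (2/57)*(-46)*(-2650) + 20905/14 = 243800/57 + 20905/14 = 4604785/798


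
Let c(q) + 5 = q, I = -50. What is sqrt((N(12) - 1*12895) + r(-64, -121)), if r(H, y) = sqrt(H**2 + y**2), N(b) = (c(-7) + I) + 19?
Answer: sqrt(-12938 + sqrt(18737)) ≈ 113.14*I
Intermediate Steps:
c(q) = -5 + q
N(b) = -43 (N(b) = ((-5 - 7) - 50) + 19 = (-12 - 50) + 19 = -62 + 19 = -43)
sqrt((N(12) - 1*12895) + r(-64, -121)) = sqrt((-43 - 1*12895) + sqrt((-64)**2 + (-121)**2)) = sqrt((-43 - 12895) + sqrt(4096 + 14641)) = sqrt(-12938 + sqrt(18737))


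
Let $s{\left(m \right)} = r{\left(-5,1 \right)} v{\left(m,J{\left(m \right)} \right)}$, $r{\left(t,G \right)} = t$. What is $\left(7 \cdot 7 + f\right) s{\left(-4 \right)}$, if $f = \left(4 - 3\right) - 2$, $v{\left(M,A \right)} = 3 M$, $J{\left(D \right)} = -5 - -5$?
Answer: $2880$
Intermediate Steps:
$J{\left(D \right)} = 0$ ($J{\left(D \right)} = -5 + 5 = 0$)
$f = -1$ ($f = 1 - 2 = -1$)
$s{\left(m \right)} = - 15 m$ ($s{\left(m \right)} = - 5 \cdot 3 m = - 15 m$)
$\left(7 \cdot 7 + f\right) s{\left(-4 \right)} = \left(7 \cdot 7 - 1\right) \left(\left(-15\right) \left(-4\right)\right) = \left(49 - 1\right) 60 = 48 \cdot 60 = 2880$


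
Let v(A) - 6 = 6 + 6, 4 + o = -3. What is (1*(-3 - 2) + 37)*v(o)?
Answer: 576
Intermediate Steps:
o = -7 (o = -4 - 3 = -7)
v(A) = 18 (v(A) = 6 + (6 + 6) = 6 + 12 = 18)
(1*(-3 - 2) + 37)*v(o) = (1*(-3 - 2) + 37)*18 = (1*(-5) + 37)*18 = (-5 + 37)*18 = 32*18 = 576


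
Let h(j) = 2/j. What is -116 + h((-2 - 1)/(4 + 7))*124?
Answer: -3076/3 ≈ -1025.3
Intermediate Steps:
-116 + h((-2 - 1)/(4 + 7))*124 = -116 + (2/(((-2 - 1)/(4 + 7))))*124 = -116 + (2/((-3/11)))*124 = -116 + (2/((-3*1/11)))*124 = -116 + (2/(-3/11))*124 = -116 + (2*(-11/3))*124 = -116 - 22/3*124 = -116 - 2728/3 = -3076/3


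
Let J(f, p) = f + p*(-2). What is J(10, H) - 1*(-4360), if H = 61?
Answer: 4248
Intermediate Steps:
J(f, p) = f - 2*p
J(10, H) - 1*(-4360) = (10 - 2*61) - 1*(-4360) = (10 - 122) + 4360 = -112 + 4360 = 4248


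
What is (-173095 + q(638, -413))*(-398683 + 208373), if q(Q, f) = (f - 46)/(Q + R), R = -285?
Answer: 11628510788140/353 ≈ 3.2942e+10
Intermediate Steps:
q(Q, f) = (-46 + f)/(-285 + Q) (q(Q, f) = (f - 46)/(Q - 285) = (-46 + f)/(-285 + Q))
(-173095 + q(638, -413))*(-398683 + 208373) = (-173095 + (-46 - 413)/(-285 + 638))*(-398683 + 208373) = (-173095 - 459/353)*(-190310) = -61102994/353*(-190310) = 11628510788140/353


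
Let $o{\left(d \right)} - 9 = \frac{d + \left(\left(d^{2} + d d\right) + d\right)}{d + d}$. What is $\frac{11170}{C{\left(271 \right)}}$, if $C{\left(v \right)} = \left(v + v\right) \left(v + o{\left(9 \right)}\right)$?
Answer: $\frac{1117}{15718} \approx 0.071065$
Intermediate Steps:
$o{\left(d \right)} = 9 + \frac{2 d + 2 d^{2}}{2 d}$ ($o{\left(d \right)} = 9 + \frac{d + \left(\left(d^{2} + d d\right) + d\right)}{d + d} = 9 + \frac{d + \left(\left(d^{2} + d^{2}\right) + d\right)}{2 d} = 9 + \left(d + \left(2 d^{2} + d\right)\right) \frac{1}{2 d} = 9 + \left(d + \left(d + 2 d^{2}\right)\right) \frac{1}{2 d} = 9 + \left(2 d + 2 d^{2}\right) \frac{1}{2 d} = 9 + \frac{2 d + 2 d^{2}}{2 d}$)
$C{\left(v \right)} = 2 v \left(19 + v\right)$ ($C{\left(v \right)} = \left(v + v\right) \left(v + \left(10 + 9\right)\right) = 2 v \left(v + 19\right) = 2 v \left(19 + v\right)$)
$\frac{11170}{C{\left(271 \right)}} = \frac{11170}{2 \cdot 271 \left(19 + 271\right)} = \frac{11170}{2 \cdot 271 \cdot 290} = \frac{11170}{157180} = 11170 \cdot \frac{1}{157180} = \frac{1117}{15718}$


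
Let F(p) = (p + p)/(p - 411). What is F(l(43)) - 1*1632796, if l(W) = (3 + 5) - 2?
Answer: -220427464/135 ≈ -1.6328e+6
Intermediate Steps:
l(W) = 6 (l(W) = 8 - 2 = 6)
F(p) = 2*p/(-411 + p) (F(p) = (2*p)/(-411 + p) = 2*p/(-411 + p))
F(l(43)) - 1*1632796 = 2*6/(-411 + 6) - 1*1632796 = 2*6/(-405) - 1632796 = 2*6*(-1/405) - 1632796 = -4/135 - 1632796 = -220427464/135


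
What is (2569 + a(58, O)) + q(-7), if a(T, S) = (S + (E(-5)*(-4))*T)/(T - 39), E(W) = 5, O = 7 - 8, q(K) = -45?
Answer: 46795/19 ≈ 2462.9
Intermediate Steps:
O = -1
a(T, S) = (S - 20*T)/(-39 + T) (a(T, S) = (S + (5*(-4))*T)/(T - 39) = (S - 20*T)/(-39 + T))
(2569 + a(58, O)) + q(-7) = (2569 + (-1 - 20*58)/(-39 + 58)) - 45 = (2569 + (-1 - 1160)/19) - 45 = (2569 + (1/19)*(-1161)) - 45 = (2569 - 1161/19) - 45 = 47650/19 - 45 = 46795/19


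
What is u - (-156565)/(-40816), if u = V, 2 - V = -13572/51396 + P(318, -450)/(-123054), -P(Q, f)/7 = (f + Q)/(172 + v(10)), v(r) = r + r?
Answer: -33811339149881/21511676150112 ≈ -1.5718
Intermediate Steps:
v(r) = 2*r
P(Q, f) = -7*Q/192 - 7*f/192 (P(Q, f) = -7*(f + Q)/(172 + 2*10) = -7*(Q + f)/(172 + 20) = -7*(Q + f)/192 = -7*(Q/192 + f/192) = -7*Q/192 - 7*f/192)
V = 19092403999/8432644512 (V = 2 - (-13572/51396 + (-7/192*318 - 7/192*(-450))/(-123054)) = 2 - (-13572*1/51396 + (-371/32 + 525/32)*(-1/123054)) = 2 - (-1131/4283 + (77/16)*(-1/123054)) = 2 - (-1131/4283 - 77/1968864) = 2 - 1*(-2227114975/8432644512) = 2 + 2227114975/8432644512 = 19092403999/8432644512 ≈ 2.2641)
u = 19092403999/8432644512 ≈ 2.2641
u - (-156565)/(-40816) = 19092403999/8432644512 - (-156565)/(-40816) = 19092403999/8432644512 - (-156565)*(-1)/40816 = 19092403999/8432644512 - 1*156565/40816 = 19092403999/8432644512 - 156565/40816 = -33811339149881/21511676150112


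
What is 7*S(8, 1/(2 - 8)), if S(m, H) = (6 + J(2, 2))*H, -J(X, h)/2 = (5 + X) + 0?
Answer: 28/3 ≈ 9.3333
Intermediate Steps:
J(X, h) = -10 - 2*X (J(X, h) = -2*((5 + X) + 0) = -2*(5 + X) = -10 - 2*X)
S(m, H) = -8*H (S(m, H) = (6 + (-10 - 2*2))*H = (6 + (-10 - 4))*H = (6 - 14)*H = -8*H)
7*S(8, 1/(2 - 8)) = 7*(-8/(2 - 8)) = 7*(-8/(-6)) = 7*(-8*(-1/6)) = 7*(4/3) = 28/3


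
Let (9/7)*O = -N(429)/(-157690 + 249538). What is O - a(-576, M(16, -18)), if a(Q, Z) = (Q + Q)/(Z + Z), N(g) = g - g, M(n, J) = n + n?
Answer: 18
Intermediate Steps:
M(n, J) = 2*n
N(g) = 0
a(Q, Z) = Q/Z (a(Q, Z) = (2*Q)/((2*Z)) = (2*Q)*(1/(2*Z)) = Q/Z)
O = 0 (O = 7*(-0/(-157690 + 249538))/9 = 7*(-0/91848)/9 = 7*(-1*0)/9 = (7/9)*0 = 0)
O - a(-576, M(16, -18)) = 0 - (-576)/(2*16) = 0 - (-576)/32 = 0 - 1*(-18) = 0 + 18 = 18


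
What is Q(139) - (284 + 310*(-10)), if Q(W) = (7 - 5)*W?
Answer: 3094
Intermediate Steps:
Q(W) = 2*W
Q(139) - (284 + 310*(-10)) = 2*139 - (284 + 310*(-10)) = 278 - (284 - 3100) = 278 - 1*(-2816) = 278 + 2816 = 3094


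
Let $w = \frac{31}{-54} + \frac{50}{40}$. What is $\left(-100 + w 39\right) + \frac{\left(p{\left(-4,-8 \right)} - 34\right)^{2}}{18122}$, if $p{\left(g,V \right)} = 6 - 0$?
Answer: $- \frac{24006599}{326196} \approx -73.596$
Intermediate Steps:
$p{\left(g,V \right)} = 6$ ($p{\left(g,V \right)} = 6 + 0 = 6$)
$w = \frac{73}{108}$ ($w = 31 \left(- \frac{1}{54}\right) + 50 \cdot \frac{1}{40} = - \frac{31}{54} + \frac{5}{4} = \frac{73}{108} \approx 0.67593$)
$\left(-100 + w 39\right) + \frac{\left(p{\left(-4,-8 \right)} - 34\right)^{2}}{18122} = \left(-100 + \frac{73}{108} \cdot 39\right) + \frac{\left(6 - 34\right)^{2}}{18122} = \left(-100 + \frac{949}{36}\right) + \left(-28\right)^{2} \cdot \frac{1}{18122} = - \frac{2651}{36} + 784 \cdot \frac{1}{18122} = - \frac{2651}{36} + \frac{392}{9061} = - \frac{24006599}{326196}$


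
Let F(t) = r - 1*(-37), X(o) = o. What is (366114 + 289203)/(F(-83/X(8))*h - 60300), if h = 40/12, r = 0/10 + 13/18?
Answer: -17693559/1624705 ≈ -10.890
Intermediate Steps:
r = 13/18 (r = 0*(⅒) + 13*(1/18) = 0 + 13/18 = 13/18 ≈ 0.72222)
h = 10/3 (h = 40*(1/12) = 10/3 ≈ 3.3333)
F(t) = 679/18 (F(t) = 13/18 - 1*(-37) = 13/18 + 37 = 679/18)
(366114 + 289203)/(F(-83/X(8))*h - 60300) = (366114 + 289203)/((679/18)*(10/3) - 60300) = 655317/(3395/27 - 60300) = 655317/(-1624705/27) = 655317*(-27/1624705) = -17693559/1624705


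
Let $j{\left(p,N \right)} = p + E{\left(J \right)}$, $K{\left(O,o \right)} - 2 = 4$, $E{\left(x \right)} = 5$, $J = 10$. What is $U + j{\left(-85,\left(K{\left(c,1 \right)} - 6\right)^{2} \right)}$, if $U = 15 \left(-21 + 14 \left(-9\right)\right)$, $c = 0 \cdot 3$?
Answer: $-2285$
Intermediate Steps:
$c = 0$
$K{\left(O,o \right)} = 6$ ($K{\left(O,o \right)} = 2 + 4 = 6$)
$U = -2205$ ($U = 15 \left(-21 - 126\right) = 15 \left(-147\right) = -2205$)
$j{\left(p,N \right)} = 5 + p$ ($j{\left(p,N \right)} = p + 5 = 5 + p$)
$U + j{\left(-85,\left(K{\left(c,1 \right)} - 6\right)^{2} \right)} = -2205 + \left(5 - 85\right) = -2205 - 80 = -2285$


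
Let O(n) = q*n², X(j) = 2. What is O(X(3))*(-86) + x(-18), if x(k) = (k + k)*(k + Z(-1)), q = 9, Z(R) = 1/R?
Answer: -2412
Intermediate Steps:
O(n) = 9*n²
x(k) = 2*k*(-1 + k) (x(k) = (k + k)*(k + 1/(-1)) = (2*k)*(k - 1) = (2*k)*(-1 + k) = 2*k*(-1 + k))
O(X(3))*(-86) + x(-18) = (9*2²)*(-86) + 2*(-18)*(-1 - 18) = (9*4)*(-86) + 2*(-18)*(-19) = 36*(-86) + 684 = -3096 + 684 = -2412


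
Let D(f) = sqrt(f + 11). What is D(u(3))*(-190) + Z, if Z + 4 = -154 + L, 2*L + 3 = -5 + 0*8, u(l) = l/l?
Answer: -162 - 380*sqrt(3) ≈ -820.18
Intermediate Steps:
u(l) = 1
L = -4 (L = -3/2 + (-5 + 0*8)/2 = -3/2 + (-5 + 0)/2 = -3/2 + (1/2)*(-5) = -3/2 - 5/2 = -4)
Z = -162 (Z = -4 + (-154 - 4) = -4 - 158 = -162)
D(f) = sqrt(11 + f)
D(u(3))*(-190) + Z = sqrt(11 + 1)*(-190) - 162 = sqrt(12)*(-190) - 162 = (2*sqrt(3))*(-190) - 162 = -380*sqrt(3) - 162 = -162 - 380*sqrt(3)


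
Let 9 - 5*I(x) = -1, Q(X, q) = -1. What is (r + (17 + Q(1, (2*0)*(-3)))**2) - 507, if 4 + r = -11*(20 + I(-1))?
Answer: -497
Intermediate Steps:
I(x) = 2 (I(x) = 9/5 - 1/5*(-1) = 9/5 + 1/5 = 2)
r = -246 (r = -4 - 11*(20 + 2) = -4 - 11*22 = -4 - 242 = -246)
(r + (17 + Q(1, (2*0)*(-3)))**2) - 507 = (-246 + (17 - 1)**2) - 507 = (-246 + 16**2) - 507 = (-246 + 256) - 507 = 10 - 507 = -497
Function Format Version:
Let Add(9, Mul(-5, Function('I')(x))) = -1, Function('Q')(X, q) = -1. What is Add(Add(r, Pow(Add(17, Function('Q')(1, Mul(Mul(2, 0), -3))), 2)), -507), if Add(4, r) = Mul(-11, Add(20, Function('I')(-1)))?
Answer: -497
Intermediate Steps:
Function('I')(x) = 2 (Function('I')(x) = Add(Rational(9, 5), Mul(Rational(-1, 5), -1)) = Add(Rational(9, 5), Rational(1, 5)) = 2)
r = -246 (r = Add(-4, Mul(-11, Add(20, 2))) = Add(-4, Mul(-11, 22)) = Add(-4, -242) = -246)
Add(Add(r, Pow(Add(17, Function('Q')(1, Mul(Mul(2, 0), -3))), 2)), -507) = Add(Add(-246, Pow(Add(17, -1), 2)), -507) = Add(Add(-246, Pow(16, 2)), -507) = Add(Add(-246, 256), -507) = Add(10, -507) = -497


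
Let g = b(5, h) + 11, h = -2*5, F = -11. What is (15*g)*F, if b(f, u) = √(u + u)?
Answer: -1815 - 330*I*√5 ≈ -1815.0 - 737.9*I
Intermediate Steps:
h = -10
b(f, u) = √2*√u (b(f, u) = √(2*u) = √2*√u)
g = 11 + 2*I*√5 (g = √2*√(-10) + 11 = √2*(I*√10) + 11 = 2*I*√5 + 11 = 11 + 2*I*√5 ≈ 11.0 + 4.4721*I)
(15*g)*F = (15*(11 + 2*I*√5))*(-11) = (165 + 30*I*√5)*(-11) = -1815 - 330*I*√5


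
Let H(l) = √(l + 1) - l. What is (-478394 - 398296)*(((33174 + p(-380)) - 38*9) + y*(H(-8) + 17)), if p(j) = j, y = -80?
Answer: -26696963880 + 70135200*I*√7 ≈ -2.6697e+10 + 1.8556e+8*I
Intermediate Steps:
H(l) = √(1 + l) - l
(-478394 - 398296)*(((33174 + p(-380)) - 38*9) + y*(H(-8) + 17)) = (-478394 - 398296)*(((33174 - 380) - 38*9) - 80*((√(1 - 8) - 1*(-8)) + 17)) = -876690*((32794 - 342) - 80*((√(-7) + 8) + 17)) = -876690*(32452 - 80*((I*√7 + 8) + 17)) = -876690*(32452 - 80*((8 + I*√7) + 17)) = -876690*(32452 - 80*(25 + I*√7)) = -876690*(32452 + (-2000 - 80*I*√7)) = -876690*(30452 - 80*I*√7) = -26696963880 + 70135200*I*√7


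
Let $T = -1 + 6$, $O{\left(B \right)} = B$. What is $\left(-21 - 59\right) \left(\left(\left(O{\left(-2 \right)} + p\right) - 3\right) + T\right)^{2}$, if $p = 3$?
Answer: $-720$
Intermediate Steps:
$T = 5$
$\left(-21 - 59\right) \left(\left(\left(O{\left(-2 \right)} + p\right) - 3\right) + T\right)^{2} = \left(-21 - 59\right) \left(\left(\left(-2 + 3\right) - 3\right) + 5\right)^{2} = - 80 \left(\left(1 - 3\right) + 5\right)^{2} = - 80 \left(-2 + 5\right)^{2} = - 80 \cdot 3^{2} = \left(-80\right) 9 = -720$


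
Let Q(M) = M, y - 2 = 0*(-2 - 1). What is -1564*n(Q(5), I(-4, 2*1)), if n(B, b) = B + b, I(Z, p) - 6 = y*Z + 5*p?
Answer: -20332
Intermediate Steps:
y = 2 (y = 2 + 0*(-2 - 1) = 2 + 0*(-3) = 2 + 0 = 2)
I(Z, p) = 6 + 2*Z + 5*p (I(Z, p) = 6 + (2*Z + 5*p) = 6 + 2*Z + 5*p)
-1564*n(Q(5), I(-4, 2*1)) = -1564*(5 + (6 + 2*(-4) + 5*(2*1))) = -1564*(5 + (6 - 8 + 5*2)) = -1564*(5 + (6 - 8 + 10)) = -1564*(5 + 8) = -1564*13 = -20332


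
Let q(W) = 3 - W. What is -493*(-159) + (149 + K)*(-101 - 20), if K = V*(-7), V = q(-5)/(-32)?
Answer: 240585/4 ≈ 60146.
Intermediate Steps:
V = -1/4 (V = (3 - 1*(-5))/(-32) = (3 + 5)*(-1/32) = 8*(-1/32) = -1/4 ≈ -0.25000)
K = 7/4 (K = -1/4*(-7) = 7/4 ≈ 1.7500)
-493*(-159) + (149 + K)*(-101 - 20) = -493*(-159) + (149 + 7/4)*(-101 - 20) = 78387 + (603/4)*(-121) = 78387 - 72963/4 = 240585/4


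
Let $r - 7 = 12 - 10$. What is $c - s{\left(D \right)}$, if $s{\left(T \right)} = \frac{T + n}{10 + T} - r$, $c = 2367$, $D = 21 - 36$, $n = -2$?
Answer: $\frac{11863}{5} \approx 2372.6$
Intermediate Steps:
$D = -15$ ($D = 21 - 36 = -15$)
$r = 9$ ($r = 7 + \left(12 - 10\right) = 7 + 2 = 9$)
$s{\left(T \right)} = -9 + \frac{-2 + T}{10 + T}$ ($s{\left(T \right)} = \frac{T - 2}{10 + T} - 9 = \frac{-2 + T}{10 + T} - 9 = -9 + \frac{-2 + T}{10 + T}$)
$c - s{\left(D \right)} = 2367 - \frac{4 \left(-23 - -30\right)}{10 - 15} = 2367 - \frac{4 \left(-23 + 30\right)}{-5} = 2367 - 4 \left(- \frac{1}{5}\right) 7 = 2367 - - \frac{28}{5} = 2367 + \frac{28}{5} = \frac{11863}{5}$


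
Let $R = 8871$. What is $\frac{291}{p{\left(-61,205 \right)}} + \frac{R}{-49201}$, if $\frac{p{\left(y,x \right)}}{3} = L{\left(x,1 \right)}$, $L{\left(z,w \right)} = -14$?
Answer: $- \frac{4896691}{688814} \approx -7.1089$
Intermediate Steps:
$p{\left(y,x \right)} = -42$ ($p{\left(y,x \right)} = 3 \left(-14\right) = -42$)
$\frac{291}{p{\left(-61,205 \right)}} + \frac{R}{-49201} = \frac{291}{-42} + \frac{8871}{-49201} = 291 \left(- \frac{1}{42}\right) + 8871 \left(- \frac{1}{49201}\right) = - \frac{97}{14} - \frac{8871}{49201} = - \frac{4896691}{688814}$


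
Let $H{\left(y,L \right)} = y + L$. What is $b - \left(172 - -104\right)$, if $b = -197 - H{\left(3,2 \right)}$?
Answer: $-478$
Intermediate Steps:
$H{\left(y,L \right)} = L + y$
$b = -202$ ($b = -197 - \left(2 + 3\right) = -197 - 5 = -202$)
$b - \left(172 - -104\right) = -202 - \left(172 - -104\right) = -202 - \left(172 + 104\right) = -202 - 276 = -478$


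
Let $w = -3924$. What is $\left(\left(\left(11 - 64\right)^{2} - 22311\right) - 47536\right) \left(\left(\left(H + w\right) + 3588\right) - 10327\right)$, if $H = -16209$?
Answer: $1801445136$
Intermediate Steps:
$\left(\left(\left(11 - 64\right)^{2} - 22311\right) - 47536\right) \left(\left(\left(H + w\right) + 3588\right) - 10327\right) = \left(\left(\left(11 - 64\right)^{2} - 22311\right) - 47536\right) \left(\left(\left(-16209 - 3924\right) + 3588\right) - 10327\right) = \left(\left(\left(-53\right)^{2} - 22311\right) - 47536\right) \left(\left(-20133 + 3588\right) - 10327\right) = \left(\left(2809 - 22311\right) - 47536\right) \left(-16545 - 10327\right) = \left(-19502 - 47536\right) \left(-26872\right) = \left(-67038\right) \left(-26872\right) = 1801445136$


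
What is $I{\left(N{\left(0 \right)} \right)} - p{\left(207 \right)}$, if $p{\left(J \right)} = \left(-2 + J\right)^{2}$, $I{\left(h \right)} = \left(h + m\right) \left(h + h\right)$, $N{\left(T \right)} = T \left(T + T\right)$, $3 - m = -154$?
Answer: $-42025$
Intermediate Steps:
$m = 157$ ($m = 3 - -154 = 3 + 154 = 157$)
$N{\left(T \right)} = 2 T^{2}$ ($N{\left(T \right)} = T 2 T = 2 T^{2}$)
$I{\left(h \right)} = 2 h \left(157 + h\right)$ ($I{\left(h \right)} = \left(h + 157\right) \left(h + h\right) = \left(157 + h\right) 2 h = 2 h \left(157 + h\right)$)
$I{\left(N{\left(0 \right)} \right)} - p{\left(207 \right)} = 2 \cdot 2 \cdot 0^{2} \left(157 + 2 \cdot 0^{2}\right) - \left(-2 + 207\right)^{2} = 2 \cdot 2 \cdot 0 \left(157 + 2 \cdot 0\right) - 205^{2} = 2 \cdot 0 \left(157 + 0\right) - 42025 = 2 \cdot 0 \cdot 157 - 42025 = 0 - 42025 = -42025$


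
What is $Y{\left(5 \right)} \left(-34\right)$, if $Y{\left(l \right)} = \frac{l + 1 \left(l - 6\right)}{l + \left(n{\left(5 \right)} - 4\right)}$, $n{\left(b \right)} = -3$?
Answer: $68$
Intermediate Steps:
$Y{\left(l \right)} = \frac{-6 + 2 l}{-7 + l}$ ($Y{\left(l \right)} = \frac{l + 1 \left(l - 6\right)}{l - 7} = \frac{l + 1 \left(-6 + l\right)}{l - 7} = \frac{l + \left(-6 + l\right)}{-7 + l} = \frac{-6 + 2 l}{-7 + l}$)
$Y{\left(5 \right)} \left(-34\right) = \frac{2 \left(-3 + 5\right)}{-7 + 5} \left(-34\right) = 2 \frac{1}{-2} \cdot 2 \left(-34\right) = 2 \left(- \frac{1}{2}\right) 2 \left(-34\right) = \left(-2\right) \left(-34\right) = 68$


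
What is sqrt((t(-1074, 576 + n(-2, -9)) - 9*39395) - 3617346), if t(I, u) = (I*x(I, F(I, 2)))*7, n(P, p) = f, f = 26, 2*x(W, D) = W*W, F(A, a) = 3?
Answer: I*sqrt(4339888185) ≈ 65878.0*I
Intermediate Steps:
x(W, D) = W**2/2 (x(W, D) = (W*W)/2 = W**2/2)
n(P, p) = 26
t(I, u) = 7*I**3/2 (t(I, u) = (I*(I**2/2))*7 = (I**3/2)*7 = 7*I**3/2)
sqrt((t(-1074, 576 + n(-2, -9)) - 9*39395) - 3617346) = sqrt(((7/2)*(-1074)**3 - 9*39395) - 3617346) = sqrt(((7/2)*(-1238833224) - 354555) - 3617346) = sqrt((-4335916284 - 354555) - 3617346) = sqrt(-4336270839 - 3617346) = sqrt(-4339888185) = I*sqrt(4339888185)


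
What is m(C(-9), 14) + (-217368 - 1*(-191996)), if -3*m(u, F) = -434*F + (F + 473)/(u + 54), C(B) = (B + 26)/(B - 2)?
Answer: -40418437/1731 ≈ -23350.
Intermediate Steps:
C(B) = (26 + B)/(-2 + B)
m(u, F) = 434*F/3 - (473 + F)/(3*(54 + u)) (m(u, F) = -(-434*F + (F + 473)/(u + 54))/3 = -(-434*F + (473 + F)/(54 + u))/3 = 434*F/3 - (473 + F)/(3*(54 + u)))
m(C(-9), 14) + (-217368 - 1*(-191996)) = (-473 + 23435*14 + 434*14*((26 - 9)/(-2 - 9)))/(3*(54 + (26 - 9)/(-2 - 9))) + (-217368 - 1*(-191996)) = (-473 + 328090 + 434*14*(17/(-11)))/(3*(54 + 17/(-11))) + (-217368 + 191996) = (-473 + 328090 + 434*14*(-1/11*17))/(3*(54 - 1/11*17)) - 25372 = (-473 + 328090 + 434*14*(-17/11))/(3*(54 - 17/11)) - 25372 = (-473 + 328090 - 103292/11)/(3*(577/11)) - 25372 = (⅓)*(11/577)*(3500495/11) - 25372 = 3500495/1731 - 25372 = -40418437/1731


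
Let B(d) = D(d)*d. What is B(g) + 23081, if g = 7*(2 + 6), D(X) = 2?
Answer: 23193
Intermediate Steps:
g = 56 (g = 7*8 = 56)
B(d) = 2*d
B(g) + 23081 = 2*56 + 23081 = 112 + 23081 = 23193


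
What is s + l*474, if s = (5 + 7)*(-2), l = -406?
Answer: -192468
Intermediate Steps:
s = -24 (s = 12*(-2) = -24)
s + l*474 = -24 - 406*474 = -24 - 192444 = -192468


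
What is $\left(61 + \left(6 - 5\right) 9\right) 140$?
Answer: $9800$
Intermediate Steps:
$\left(61 + \left(6 - 5\right) 9\right) 140 = \left(61 + 1 \cdot 9\right) 140 = \left(61 + 9\right) 140 = 70 \cdot 140 = 9800$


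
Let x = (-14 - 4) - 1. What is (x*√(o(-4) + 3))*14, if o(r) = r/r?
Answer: -532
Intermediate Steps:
o(r) = 1
x = -19 (x = -18 - 1 = -19)
(x*√(o(-4) + 3))*14 = -19*√(1 + 3)*14 = -19*√4*14 = -19*2*14 = -38*14 = -532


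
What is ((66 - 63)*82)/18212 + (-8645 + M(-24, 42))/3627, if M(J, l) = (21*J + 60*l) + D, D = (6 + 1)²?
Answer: -59471359/33027462 ≈ -1.8007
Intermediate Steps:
D = 49 (D = 7² = 49)
M(J, l) = 49 + 21*J + 60*l (M(J, l) = (21*J + 60*l) + 49 = 49 + 21*J + 60*l)
((66 - 63)*82)/18212 + (-8645 + M(-24, 42))/3627 = ((66 - 63)*82)/18212 + (-8645 + (49 + 21*(-24) + 60*42))/3627 = (3*82)*(1/18212) + (-8645 + (49 - 504 + 2520))*(1/3627) = 246*(1/18212) + (-8645 + 2065)*(1/3627) = 123/9106 - 6580*1/3627 = 123/9106 - 6580/3627 = -59471359/33027462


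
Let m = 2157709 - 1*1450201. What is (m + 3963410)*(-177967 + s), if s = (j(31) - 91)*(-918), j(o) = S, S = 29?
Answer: -565419294818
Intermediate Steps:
j(o) = 29
m = 707508 (m = 2157709 - 1450201 = 707508)
s = 56916 (s = (29 - 91)*(-918) = -62*(-918) = 56916)
(m + 3963410)*(-177967 + s) = (707508 + 3963410)*(-177967 + 56916) = 4670918*(-121051) = -565419294818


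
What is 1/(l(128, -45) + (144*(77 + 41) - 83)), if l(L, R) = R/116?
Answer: 116/1961399 ≈ 5.9141e-5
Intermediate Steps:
l(L, R) = R/116 (l(L, R) = R*(1/116) = R/116)
1/(l(128, -45) + (144*(77 + 41) - 83)) = 1/((1/116)*(-45) + (144*(77 + 41) - 83)) = 1/(-45/116 + (144*118 - 83)) = 1/(-45/116 + (16992 - 83)) = 1/(-45/116 + 16909) = 1/(1961399/116) = 116/1961399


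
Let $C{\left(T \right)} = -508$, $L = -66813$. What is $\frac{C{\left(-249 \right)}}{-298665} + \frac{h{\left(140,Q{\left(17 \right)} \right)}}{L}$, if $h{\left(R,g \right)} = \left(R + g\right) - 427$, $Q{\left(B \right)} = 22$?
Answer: $\frac{37695743}{6651568215} \approx 0.0056672$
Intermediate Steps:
$h{\left(R,g \right)} = -427 + R + g$
$\frac{C{\left(-249 \right)}}{-298665} + \frac{h{\left(140,Q{\left(17 \right)} \right)}}{L} = - \frac{508}{-298665} + \frac{-427 + 140 + 22}{-66813} = \left(-508\right) \left(- \frac{1}{298665}\right) - - \frac{265}{66813} = \frac{508}{298665} + \frac{265}{66813} = \frac{37695743}{6651568215}$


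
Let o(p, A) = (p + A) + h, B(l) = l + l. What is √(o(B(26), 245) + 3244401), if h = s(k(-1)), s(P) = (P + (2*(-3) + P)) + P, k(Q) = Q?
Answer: 3*√360521 ≈ 1801.3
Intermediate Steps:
B(l) = 2*l
s(P) = -6 + 3*P (s(P) = (P + (-6 + P)) + P = (-6 + 2*P) + P = -6 + 3*P)
h = -9 (h = -6 + 3*(-1) = -6 - 3 = -9)
o(p, A) = -9 + A + p (o(p, A) = (p + A) - 9 = (A + p) - 9 = -9 + A + p)
√(o(B(26), 245) + 3244401) = √((-9 + 245 + 2*26) + 3244401) = √((-9 + 245 + 52) + 3244401) = √(288 + 3244401) = √3244689 = 3*√360521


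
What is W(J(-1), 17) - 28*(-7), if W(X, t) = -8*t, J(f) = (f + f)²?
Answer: 60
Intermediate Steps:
J(f) = 4*f² (J(f) = (2*f)² = 4*f²)
W(J(-1), 17) - 28*(-7) = -8*17 - 28*(-7) = -136 + 196 = 60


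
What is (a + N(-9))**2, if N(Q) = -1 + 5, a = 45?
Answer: 2401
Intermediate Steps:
N(Q) = 4
(a + N(-9))**2 = (45 + 4)**2 = 49**2 = 2401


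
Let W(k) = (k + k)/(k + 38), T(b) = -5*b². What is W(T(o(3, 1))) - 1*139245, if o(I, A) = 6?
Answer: -9886215/71 ≈ -1.3924e+5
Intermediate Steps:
W(k) = 2*k/(38 + k) (W(k) = (2*k)/(38 + k) = 2*k/(38 + k))
W(T(o(3, 1))) - 1*139245 = 2*(-5*6²)/(38 - 5*6²) - 1*139245 = 2*(-5*36)/(38 - 5*36) - 139245 = 2*(-180)/(38 - 180) - 139245 = 2*(-180)/(-142) - 139245 = 2*(-180)*(-1/142) - 139245 = 180/71 - 139245 = -9886215/71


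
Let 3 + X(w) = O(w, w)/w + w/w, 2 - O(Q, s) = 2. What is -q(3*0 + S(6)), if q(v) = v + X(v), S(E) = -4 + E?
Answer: 0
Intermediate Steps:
O(Q, s) = 0 (O(Q, s) = 2 - 1*2 = 2 - 2 = 0)
X(w) = -2 (X(w) = -3 + (0/w + w/w) = -3 + (0 + 1) = -3 + 1 = -2)
q(v) = -2 + v (q(v) = v - 2 = -2 + v)
-q(3*0 + S(6)) = -(-2 + (3*0 + (-4 + 6))) = -(-2 + (0 + 2)) = -(-2 + 2) = -1*0 = 0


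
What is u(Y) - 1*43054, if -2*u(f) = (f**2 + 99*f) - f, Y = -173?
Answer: -99083/2 ≈ -49542.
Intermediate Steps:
u(f) = -49*f - f**2/2 (u(f) = -((f**2 + 99*f) - f)/2 = -(f**2 + 98*f)/2 = -49*f - f**2/2)
u(Y) - 1*43054 = -1/2*(-173)*(98 - 173) - 1*43054 = -1/2*(-173)*(-75) - 43054 = -12975/2 - 43054 = -99083/2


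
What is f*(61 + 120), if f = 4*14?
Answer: 10136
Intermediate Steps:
f = 56
f*(61 + 120) = 56*(61 + 120) = 56*181 = 10136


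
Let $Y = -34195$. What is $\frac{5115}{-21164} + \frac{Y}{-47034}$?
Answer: $\frac{1689245}{3480516} \approx 0.48534$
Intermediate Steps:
$\frac{5115}{-21164} + \frac{Y}{-47034} = \frac{5115}{-21164} - \frac{34195}{-47034} = 5115 \left(- \frac{1}{21164}\right) - - \frac{34195}{47034} = - \frac{465}{1924} + \frac{34195}{47034} = \frac{1689245}{3480516}$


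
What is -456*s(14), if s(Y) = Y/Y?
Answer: -456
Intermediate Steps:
s(Y) = 1
-456*s(14) = -456*1 = -456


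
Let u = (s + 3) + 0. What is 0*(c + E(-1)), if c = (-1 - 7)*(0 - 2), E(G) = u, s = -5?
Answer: 0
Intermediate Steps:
u = -2 (u = (-5 + 3) + 0 = -2 + 0 = -2)
E(G) = -2
c = 16 (c = -8*(-2) = 16)
0*(c + E(-1)) = 0*(16 - 2) = 0*14 = 0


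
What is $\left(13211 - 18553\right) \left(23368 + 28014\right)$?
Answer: $-274482644$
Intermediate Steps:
$\left(13211 - 18553\right) \left(23368 + 28014\right) = \left(-5342\right) 51382 = -274482644$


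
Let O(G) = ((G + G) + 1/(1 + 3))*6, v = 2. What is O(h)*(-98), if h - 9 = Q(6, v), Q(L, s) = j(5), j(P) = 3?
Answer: -14259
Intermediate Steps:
Q(L, s) = 3
h = 12 (h = 9 + 3 = 12)
O(G) = 3/2 + 12*G (O(G) = (2*G + 1/4)*6 = (2*G + ¼)*6 = (¼ + 2*G)*6 = 3/2 + 12*G)
O(h)*(-98) = (3/2 + 12*12)*(-98) = (3/2 + 144)*(-98) = (291/2)*(-98) = -14259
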